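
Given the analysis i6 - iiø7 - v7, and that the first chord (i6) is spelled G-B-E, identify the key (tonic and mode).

i6 is given as G-B-E — a minor triad with root E.
If E is scale degree 1 and the mode makes that degree carry a minor triad, the tonic is E and the mode is minor.

E minor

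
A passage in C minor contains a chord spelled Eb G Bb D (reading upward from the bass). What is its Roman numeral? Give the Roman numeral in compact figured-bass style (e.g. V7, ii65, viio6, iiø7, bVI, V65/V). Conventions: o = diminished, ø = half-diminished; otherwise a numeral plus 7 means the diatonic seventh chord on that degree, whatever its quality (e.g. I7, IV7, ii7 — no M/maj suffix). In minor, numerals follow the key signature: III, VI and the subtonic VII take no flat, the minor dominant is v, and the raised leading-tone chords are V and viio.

III7

The pitches Eb-G-Bb-D form a major seventh chord rooted on Eb.
Eb is scale degree 3 in C minor, and a major seventh chord on that degree is written III7.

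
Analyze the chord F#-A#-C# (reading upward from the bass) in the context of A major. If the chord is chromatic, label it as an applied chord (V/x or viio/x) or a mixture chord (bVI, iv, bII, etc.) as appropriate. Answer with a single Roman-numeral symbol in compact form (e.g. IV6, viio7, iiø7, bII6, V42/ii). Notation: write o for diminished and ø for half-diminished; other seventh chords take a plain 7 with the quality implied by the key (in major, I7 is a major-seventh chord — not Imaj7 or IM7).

V/ii

Stacked in thirds the chord is F#-A#-C#: a major triad on F#.
F# is not a diatonic chord root with this quality in A major, but it lies a perfect fifth above B (ii), so the chord functions as an applied dominant of ii.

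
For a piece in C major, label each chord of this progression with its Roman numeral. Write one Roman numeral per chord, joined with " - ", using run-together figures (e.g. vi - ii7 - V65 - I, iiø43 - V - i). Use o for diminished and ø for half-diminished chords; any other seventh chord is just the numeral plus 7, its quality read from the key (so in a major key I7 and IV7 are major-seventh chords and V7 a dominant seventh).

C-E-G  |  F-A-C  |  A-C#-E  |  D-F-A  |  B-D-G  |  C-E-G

I - IV - V/ii - ii - V6 - I

C-E-G has root C, degree 1 in C major, so I.
F-A-C: root F is the subdominant; major triad there is IV.
A-C#-E: chromatic; A is V of ii, so V/ii.
D-F-A: minor triad on D = scale degree 2 → ii.
B-D-G: major triad on G = scale degree 5 → V6.
C-E-G: major triad on C = scale degree 1 → I.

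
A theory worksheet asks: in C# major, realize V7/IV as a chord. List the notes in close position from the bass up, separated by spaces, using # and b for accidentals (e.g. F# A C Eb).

V7/IV is a secondary dominant — the dominant seventh of IV. IV in C# major is F#, so the applied chord's root is C#, a perfect fifth above.
Building a dominant seventh chord on C# gives C#-E#-G#-B.

C# E# G# B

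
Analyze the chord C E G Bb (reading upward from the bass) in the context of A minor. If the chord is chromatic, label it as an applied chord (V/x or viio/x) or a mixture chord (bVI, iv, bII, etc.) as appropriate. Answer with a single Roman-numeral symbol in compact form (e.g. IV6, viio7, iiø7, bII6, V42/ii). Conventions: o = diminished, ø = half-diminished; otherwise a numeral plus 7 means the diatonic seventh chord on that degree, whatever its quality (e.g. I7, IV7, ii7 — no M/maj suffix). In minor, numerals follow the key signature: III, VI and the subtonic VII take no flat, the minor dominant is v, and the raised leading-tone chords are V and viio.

The pitches C-E-G-Bb form a dominant seventh chord rooted on C.
C is not a diatonic chord root with this quality in A minor, but it lies a perfect fifth above F (VI), so the chord functions as an applied dominant of VI.

V7/VI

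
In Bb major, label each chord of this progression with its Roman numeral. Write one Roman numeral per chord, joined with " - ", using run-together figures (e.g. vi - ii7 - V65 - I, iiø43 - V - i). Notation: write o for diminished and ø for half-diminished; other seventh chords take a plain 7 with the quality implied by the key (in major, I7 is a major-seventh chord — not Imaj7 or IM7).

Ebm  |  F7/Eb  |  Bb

Ebm is non-diatonic — iv, a mixture chord from Bb minor.
F7/Eb: dominant seventh chord on F = scale degree 5 → V42.
Bb: root Bb is the tonic; major triad there is I.

iv - V42 - I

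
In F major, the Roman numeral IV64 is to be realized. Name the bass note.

F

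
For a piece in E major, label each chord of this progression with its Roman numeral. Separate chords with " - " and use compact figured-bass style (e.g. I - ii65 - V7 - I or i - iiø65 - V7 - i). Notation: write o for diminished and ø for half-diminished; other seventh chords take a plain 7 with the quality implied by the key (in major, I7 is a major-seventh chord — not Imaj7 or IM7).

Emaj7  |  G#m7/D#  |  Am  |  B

Emaj7 has root E, degree 1 in E major, so I7.
G#m7/D#: root G# is the mediant; minor seventh chord there is iii43.
Am: minor triad on A — chromatic; iv (borrowed from the parallel minor).
B: major triad on B = scale degree 5 → V.

I7 - iii43 - iv - V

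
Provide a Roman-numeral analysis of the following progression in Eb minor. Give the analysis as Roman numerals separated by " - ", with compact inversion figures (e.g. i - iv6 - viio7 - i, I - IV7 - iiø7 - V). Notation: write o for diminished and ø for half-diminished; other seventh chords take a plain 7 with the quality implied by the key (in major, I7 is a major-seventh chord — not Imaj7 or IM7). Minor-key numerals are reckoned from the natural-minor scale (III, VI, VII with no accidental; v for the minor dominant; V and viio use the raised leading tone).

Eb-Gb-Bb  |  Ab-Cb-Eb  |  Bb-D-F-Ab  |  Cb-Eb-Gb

Eb-Gb-Bb: root Eb is the tonic; minor triad there is i.
Ab-Cb-Eb: minor triad on Ab = scale degree 4 → iv.
Bb-D-F-Ab: dominant seventh chord on Bb = scale degree 5 → V7.
Cb-Eb-Gb: major triad on Cb = scale degree 6 → VI.

i - iv - V7 - VI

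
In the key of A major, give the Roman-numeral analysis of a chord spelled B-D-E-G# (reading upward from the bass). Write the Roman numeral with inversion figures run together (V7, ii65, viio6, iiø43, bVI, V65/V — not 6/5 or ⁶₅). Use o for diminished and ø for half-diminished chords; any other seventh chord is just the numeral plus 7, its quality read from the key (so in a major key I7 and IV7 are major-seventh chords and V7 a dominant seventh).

V43

Stacked in thirds the chord is E-G#-B-D: a dominant seventh chord on E.
In A major, E is the dominant; the diatonic dominant seventh chord there is V7.
With B in the bass the chord is in second inversion, so the figured bass is 43.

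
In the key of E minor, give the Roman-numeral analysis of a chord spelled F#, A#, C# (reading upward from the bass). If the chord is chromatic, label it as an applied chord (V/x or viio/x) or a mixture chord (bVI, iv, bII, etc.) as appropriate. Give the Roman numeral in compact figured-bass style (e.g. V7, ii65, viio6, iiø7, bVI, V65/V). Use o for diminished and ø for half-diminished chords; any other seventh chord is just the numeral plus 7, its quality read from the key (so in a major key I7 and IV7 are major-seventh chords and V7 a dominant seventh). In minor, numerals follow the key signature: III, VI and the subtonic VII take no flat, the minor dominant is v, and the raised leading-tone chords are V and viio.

Stacked in thirds the chord is F#-A#-C#: a major triad on F#.
F# is not a diatonic chord root with this quality in E minor, but it lies a perfect fifth above B (V), so the chord functions as an applied dominant of V.

V/V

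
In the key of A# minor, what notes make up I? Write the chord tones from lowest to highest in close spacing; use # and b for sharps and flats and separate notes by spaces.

A# C## E#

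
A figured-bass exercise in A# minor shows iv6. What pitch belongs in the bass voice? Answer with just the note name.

iv in A# minor has root D#; the chord is D#-F#-A#.
The figure 6 means first inversion — the third is in the bass.

F#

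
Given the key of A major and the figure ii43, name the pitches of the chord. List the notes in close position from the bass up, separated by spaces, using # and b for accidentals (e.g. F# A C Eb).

F# A B D

In A major, the supertonic is B, and the diatonic chord built there is a minor seventh chord.
Stacking thirds from B gives B-D-F#-A.
With the 43 figure the chord is in second inversion; from the bass F# upward in close position it reads F#-A-B-D.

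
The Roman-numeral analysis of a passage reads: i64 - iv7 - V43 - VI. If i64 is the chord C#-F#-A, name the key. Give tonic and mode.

i64 is given as C#-F#-A — a minor triad with root F#.
If F# is scale degree 1 and the mode makes that degree carry a minor triad, the tonic is F# and the mode is minor.

F# minor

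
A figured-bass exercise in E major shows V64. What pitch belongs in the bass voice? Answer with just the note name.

V in E major has root B; the chord is B-D#-F#.
The figure 64 means second inversion — the fifth is in the bass.

F#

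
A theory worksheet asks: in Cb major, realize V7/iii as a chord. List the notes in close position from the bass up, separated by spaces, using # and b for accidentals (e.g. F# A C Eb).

Bb D F Ab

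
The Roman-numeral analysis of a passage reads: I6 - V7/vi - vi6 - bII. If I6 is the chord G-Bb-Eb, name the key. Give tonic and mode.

Eb major

The anchor chord is a major triad on Eb, labeled I6.
If Eb is scale degree 1 and the mode makes that degree carry a major triad, the tonic is Eb and the mode is major.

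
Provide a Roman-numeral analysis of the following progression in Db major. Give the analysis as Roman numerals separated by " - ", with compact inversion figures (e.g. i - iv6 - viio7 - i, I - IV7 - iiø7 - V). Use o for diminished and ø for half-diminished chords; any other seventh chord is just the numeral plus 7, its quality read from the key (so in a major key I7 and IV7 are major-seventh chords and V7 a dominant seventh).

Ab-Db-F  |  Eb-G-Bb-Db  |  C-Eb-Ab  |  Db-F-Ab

I64 - V7/V - V6 - I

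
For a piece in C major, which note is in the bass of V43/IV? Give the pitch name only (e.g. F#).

The applied chord V43/IV is rooted on C: C-E-G-Bb.
The figure 43 means second inversion — the fifth is in the bass.

G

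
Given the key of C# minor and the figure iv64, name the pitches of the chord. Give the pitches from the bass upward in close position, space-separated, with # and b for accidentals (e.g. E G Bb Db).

In C# minor, the subdominant is F#, and the diatonic chord built there is a minor triad.
That chord is spelled F#-A-C#.
The figured bass 64 indicates second inversion, placing the fifth (C#) in the bass: C#-F#-A.

C# F# A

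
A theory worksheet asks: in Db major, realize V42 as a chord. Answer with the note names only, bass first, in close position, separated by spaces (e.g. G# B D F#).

Gb Ab C Eb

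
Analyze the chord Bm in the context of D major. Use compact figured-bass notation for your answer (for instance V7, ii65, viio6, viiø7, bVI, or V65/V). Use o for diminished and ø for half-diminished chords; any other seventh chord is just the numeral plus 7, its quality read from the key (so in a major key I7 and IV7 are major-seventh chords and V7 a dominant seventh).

vi

Stacked in thirds the chord is B-D-F#: a minor triad on B.
In D major, B is the submediant; the diatonic minor triad there is vi.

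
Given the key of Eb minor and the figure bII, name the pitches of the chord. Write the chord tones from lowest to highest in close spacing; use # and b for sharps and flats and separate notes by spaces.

bII is the Neapolitan chord — a major triad on the lowered second degree. In Eb minor that root is Fb.
So the chord is Fb-Ab-Cb.

Fb Ab Cb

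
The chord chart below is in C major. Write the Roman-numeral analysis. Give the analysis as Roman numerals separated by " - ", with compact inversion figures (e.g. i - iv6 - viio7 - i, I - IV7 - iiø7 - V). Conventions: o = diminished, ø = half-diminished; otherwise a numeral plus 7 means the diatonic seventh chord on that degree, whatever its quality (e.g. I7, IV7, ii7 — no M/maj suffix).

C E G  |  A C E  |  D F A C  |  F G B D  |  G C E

I - vi - ii7 - V42 - I64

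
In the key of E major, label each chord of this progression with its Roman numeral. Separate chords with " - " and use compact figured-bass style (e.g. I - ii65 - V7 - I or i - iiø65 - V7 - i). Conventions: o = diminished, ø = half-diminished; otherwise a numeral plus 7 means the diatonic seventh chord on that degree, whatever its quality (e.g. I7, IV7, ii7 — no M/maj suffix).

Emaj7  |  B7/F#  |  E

Emaj7 has root E, degree 1 in E major, so I7.
B7/F# has root B, degree 5 in E major, so V43.
E: root E is the tonic; major triad there is I.

I7 - V43 - I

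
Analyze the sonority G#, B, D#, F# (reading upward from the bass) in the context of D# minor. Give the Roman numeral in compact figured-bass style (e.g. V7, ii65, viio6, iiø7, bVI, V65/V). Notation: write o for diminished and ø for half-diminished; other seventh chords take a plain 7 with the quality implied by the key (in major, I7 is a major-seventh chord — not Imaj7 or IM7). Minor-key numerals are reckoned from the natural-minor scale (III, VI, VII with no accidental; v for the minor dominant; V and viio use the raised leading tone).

iv7

The pitches G#-B-D#-F# form a minor seventh chord rooted on G#.
G# is scale degree 4 in D# minor, and a minor seventh chord on that degree is written iv7.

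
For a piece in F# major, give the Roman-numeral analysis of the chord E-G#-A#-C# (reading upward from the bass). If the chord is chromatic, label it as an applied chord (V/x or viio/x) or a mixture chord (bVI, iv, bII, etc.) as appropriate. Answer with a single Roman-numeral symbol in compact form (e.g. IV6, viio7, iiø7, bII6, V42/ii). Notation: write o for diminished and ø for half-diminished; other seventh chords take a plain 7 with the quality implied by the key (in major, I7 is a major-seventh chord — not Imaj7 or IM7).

viiø43/IV

Stacked in thirds the chord is A#-C#-E-G#: a half-diminished seventh chord on A#.
A# sits a half step below B (IV in F# major); a diminished chord there is the applied leading-tone chord of IV.
With E in the bass the chord is in second inversion, so the figured bass is 43.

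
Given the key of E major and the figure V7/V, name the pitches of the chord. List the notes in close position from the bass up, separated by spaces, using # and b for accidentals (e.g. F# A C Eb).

F# A# C# E

V7/V is a secondary dominant — the dominant seventh of V. V in E major is B, so the applied chord's root is F#, a perfect fifth above.
Building a dominant seventh chord on F# gives F#-A#-C#-E.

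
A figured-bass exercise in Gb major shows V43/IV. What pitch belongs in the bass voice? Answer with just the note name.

The applied chord V43/IV is rooted on Gb: Gb-Bb-Db-Fb.
The figure 43 means second inversion — the fifth is in the bass.

Db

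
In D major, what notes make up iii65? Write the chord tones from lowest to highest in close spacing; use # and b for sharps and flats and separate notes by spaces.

In D major, the mediant is F#, and the diatonic chord built there is a minor seventh chord.
Stacking thirds from F# gives F#-A-C#-E.
The figured bass 65 indicates first inversion, placing the third (A) in the bass: A-C#-E-F#.

A C# E F#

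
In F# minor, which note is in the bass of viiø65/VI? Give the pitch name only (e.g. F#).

E

The applied chord viiø65/VI is rooted on C#: C#-E-G-B.
The figure 65 means first inversion — the third is in the bass.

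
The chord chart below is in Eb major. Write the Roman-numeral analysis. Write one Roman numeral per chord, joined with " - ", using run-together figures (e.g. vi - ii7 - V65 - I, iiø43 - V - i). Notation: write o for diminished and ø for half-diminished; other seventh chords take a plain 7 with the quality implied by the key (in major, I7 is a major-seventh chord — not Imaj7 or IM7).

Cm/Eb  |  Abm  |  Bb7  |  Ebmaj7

Cm/Eb: root C is the submediant; minor triad there is vi6.
Abm is non-diatonic — iv, a mixture chord from Eb minor.
Bb7: root Bb is the dominant; dominant seventh chord there is V7.
Ebmaj7 has root Eb, degree 1 in Eb major, so I7.

vi6 - iv - V7 - I7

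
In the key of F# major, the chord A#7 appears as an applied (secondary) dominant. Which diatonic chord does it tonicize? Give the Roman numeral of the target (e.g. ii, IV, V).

vi

The chord is a dominant seventh chord on A#.
A dominant resolves down a perfect fifth: A# → D#. In F# major, D# is scale degree 6, i.e. vi.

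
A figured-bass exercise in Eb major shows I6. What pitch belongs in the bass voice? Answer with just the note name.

I in Eb major has root Eb; the chord is Eb-G-Bb.
The figure 6 means first inversion — the third is in the bass.

G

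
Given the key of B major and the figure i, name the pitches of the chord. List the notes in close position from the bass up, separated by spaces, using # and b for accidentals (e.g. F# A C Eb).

i is the minor tonic, borrowed from the parallel minor. In B major that root is B.
So the chord is B-D-F#.

B D F#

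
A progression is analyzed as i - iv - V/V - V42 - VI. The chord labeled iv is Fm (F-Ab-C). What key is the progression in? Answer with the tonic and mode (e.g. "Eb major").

The chord Fm is a minor triad rooted on F; its label is iv.
Counting down 3 scale steps from F places the tonic on C; a minor triad on degree 4 is diatonic only in minor.

C minor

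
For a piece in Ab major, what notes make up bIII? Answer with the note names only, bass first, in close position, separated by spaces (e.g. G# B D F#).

Cb Eb Gb

Scale degree 3 in Ab major is C; lowering it a half step gives Cb. bIII is a major triad on the lowered third degree, borrowed from the parallel minor.
So the chord is Cb-Eb-Gb.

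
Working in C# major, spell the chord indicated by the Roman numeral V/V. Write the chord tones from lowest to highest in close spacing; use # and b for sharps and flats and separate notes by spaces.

D# F## A#

The slash means an applied dominant: we want the dominant of V. In C# major, V is G# major, and its dominant is built on D#.
Building a major triad on D# gives D#-F##-A#.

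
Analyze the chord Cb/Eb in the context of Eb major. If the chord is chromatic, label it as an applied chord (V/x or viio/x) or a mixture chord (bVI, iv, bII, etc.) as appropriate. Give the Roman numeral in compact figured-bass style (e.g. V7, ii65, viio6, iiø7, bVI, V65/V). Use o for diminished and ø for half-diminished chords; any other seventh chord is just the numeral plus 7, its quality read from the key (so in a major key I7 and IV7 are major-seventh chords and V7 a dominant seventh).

Stacked in thirds the chord is Cb-Eb-Gb: a major triad on Cb.
Cb is the lowered sixth degree of Eb major (diatonic 6 would be C). This is a major triad on the lowered sixth degree, borrowed from the parallel minor.
With Eb in the bass the chord is in first inversion, so the figured bass is 6.

bVI6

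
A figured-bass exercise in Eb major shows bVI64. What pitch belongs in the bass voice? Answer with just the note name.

Gb

bVI in Eb major has root Cb; the chord is Cb-Eb-Gb.
The figure 64 means second inversion — the fifth is in the bass.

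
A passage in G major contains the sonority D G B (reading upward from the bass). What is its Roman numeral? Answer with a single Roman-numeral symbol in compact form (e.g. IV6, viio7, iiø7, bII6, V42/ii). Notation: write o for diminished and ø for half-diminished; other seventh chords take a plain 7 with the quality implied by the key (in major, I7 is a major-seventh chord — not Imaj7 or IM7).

I64

Stacked in thirds the chord is G-B-D: a major triad on G.
In G major, G is the tonic; the diatonic major triad there is I.
With D in the bass the chord is in second inversion, so the figured bass is 64.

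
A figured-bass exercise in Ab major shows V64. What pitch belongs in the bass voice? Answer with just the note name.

Bb

V in Ab major has root Eb; the chord is Eb-G-Bb.
The figure 64 means second inversion — the fifth is in the bass.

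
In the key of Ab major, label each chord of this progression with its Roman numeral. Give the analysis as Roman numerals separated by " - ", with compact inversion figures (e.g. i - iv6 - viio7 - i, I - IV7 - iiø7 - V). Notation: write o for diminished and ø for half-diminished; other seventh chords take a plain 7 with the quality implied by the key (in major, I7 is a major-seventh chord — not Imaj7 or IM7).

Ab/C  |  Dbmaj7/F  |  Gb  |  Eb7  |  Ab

I6 - IV65 - bVII - V7 - I

Ab/C: root Ab is the tonic; major triad there is I6.
Dbmaj7/F: major seventh chord on Db = scale degree 4 → IV65.
Gb: major triad on Gb — chromatic; bVII (borrowed from the parallel minor).
Eb7: dominant seventh chord on Eb = scale degree 5 → V7.
Ab: root Ab is the tonic; major triad there is I.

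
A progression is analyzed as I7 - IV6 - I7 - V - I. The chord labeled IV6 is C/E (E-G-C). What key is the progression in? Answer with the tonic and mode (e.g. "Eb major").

G major

The anchor chord is a major triad on C, labeled IV6.
If C is scale degree 4 and the mode makes that degree carry a major triad, the tonic is G and the mode is major.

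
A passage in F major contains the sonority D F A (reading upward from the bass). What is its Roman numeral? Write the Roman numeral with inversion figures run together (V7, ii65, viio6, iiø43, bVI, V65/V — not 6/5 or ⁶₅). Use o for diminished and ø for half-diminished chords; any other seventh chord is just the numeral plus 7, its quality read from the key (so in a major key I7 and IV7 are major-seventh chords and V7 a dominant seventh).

vi

Stacked in thirds the chord is D-F-A: a minor triad on D.
D is scale degree 6 in F major, and a minor triad on that degree is written vi.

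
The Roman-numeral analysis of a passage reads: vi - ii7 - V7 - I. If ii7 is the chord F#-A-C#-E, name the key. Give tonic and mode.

ii7 is given as F#-A-C#-E — a minor seventh chord with root F#.
ii7 on F# implies F# is the supertonic; that puts the tonic at E, and the lowercase numeral fits major mode.

E major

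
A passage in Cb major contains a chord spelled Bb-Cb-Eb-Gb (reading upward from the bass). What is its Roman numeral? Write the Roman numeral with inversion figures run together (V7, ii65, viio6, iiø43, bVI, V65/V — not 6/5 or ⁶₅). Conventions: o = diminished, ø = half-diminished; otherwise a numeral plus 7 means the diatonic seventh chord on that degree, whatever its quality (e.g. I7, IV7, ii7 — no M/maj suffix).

I42

The pitches Cb-Eb-Gb-Bb form a major seventh chord rooted on Cb.
Cb is scale degree 1 in Cb major, and a major seventh chord on that degree is written I7.
With Bb in the bass the chord is in third inversion, so the figured bass is 42.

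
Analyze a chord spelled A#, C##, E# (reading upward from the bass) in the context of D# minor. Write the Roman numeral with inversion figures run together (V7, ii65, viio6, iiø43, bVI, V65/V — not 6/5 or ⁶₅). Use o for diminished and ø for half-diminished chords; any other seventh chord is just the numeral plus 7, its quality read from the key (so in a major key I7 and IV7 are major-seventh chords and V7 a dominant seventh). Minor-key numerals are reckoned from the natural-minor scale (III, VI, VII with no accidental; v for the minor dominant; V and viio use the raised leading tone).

The pitches A#-C##-E# form a major triad rooted on A#.
In D# minor, A# is the dominant; the diatonic major triad there is V.

V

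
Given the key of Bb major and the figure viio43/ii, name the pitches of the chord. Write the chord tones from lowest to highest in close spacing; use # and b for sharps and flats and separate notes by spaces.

F Ab B D

viio43/ii is a secondary leading-tone chord. The target ii is C in Bb major; the applied chord is rooted a semitone below, on B.
Building a fully diminished seventh chord on B gives B-D-F-Ab.
The figured bass 43 indicates second inversion, placing the fifth (F) in the bass: F-Ab-B-D.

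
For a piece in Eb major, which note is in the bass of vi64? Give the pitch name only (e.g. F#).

G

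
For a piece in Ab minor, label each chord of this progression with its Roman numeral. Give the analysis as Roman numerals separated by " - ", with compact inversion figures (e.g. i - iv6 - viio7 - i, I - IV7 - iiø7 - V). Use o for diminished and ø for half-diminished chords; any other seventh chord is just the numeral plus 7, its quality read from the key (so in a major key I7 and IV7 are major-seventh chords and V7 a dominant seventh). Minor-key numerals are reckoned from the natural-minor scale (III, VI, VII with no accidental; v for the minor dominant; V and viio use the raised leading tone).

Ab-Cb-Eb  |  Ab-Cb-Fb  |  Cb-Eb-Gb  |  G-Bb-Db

i - VI6 - III - viio

Ab-Cb-Eb has root Ab, degree 1 in Ab minor, so i.
Ab-Cb-Fb: root Fb is the submediant; major triad there is VI6.
Cb-Eb-Gb has root Cb, degree 3 in Ab minor, so III.
G-Bb-Db: diminished triad on G = scale degree 7 → viio.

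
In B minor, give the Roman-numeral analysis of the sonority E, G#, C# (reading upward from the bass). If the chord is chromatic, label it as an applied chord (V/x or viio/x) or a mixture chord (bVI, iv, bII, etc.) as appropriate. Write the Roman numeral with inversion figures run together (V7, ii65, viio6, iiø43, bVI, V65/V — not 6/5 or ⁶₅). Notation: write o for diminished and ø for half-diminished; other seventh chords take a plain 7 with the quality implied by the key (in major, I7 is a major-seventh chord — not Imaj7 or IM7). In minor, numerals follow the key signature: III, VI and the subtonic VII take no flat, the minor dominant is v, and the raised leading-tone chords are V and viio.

ii6

Stacked in thirds the chord is C#-E-G#: a minor triad on C#.
C# is the second degree of B minor. This is the minor supertonic, borrowed from the parallel major (the Dorian ii).
With E in the bass the chord is in first inversion, so the figured bass is 6.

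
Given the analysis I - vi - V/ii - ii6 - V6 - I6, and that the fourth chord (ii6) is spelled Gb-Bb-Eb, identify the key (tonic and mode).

The anchor chord is a minor triad on Eb, labeled ii6.
Counting down one scale step from Eb places the tonic on Db; a minor triad on degree 2 is diatonic only in major.

Db major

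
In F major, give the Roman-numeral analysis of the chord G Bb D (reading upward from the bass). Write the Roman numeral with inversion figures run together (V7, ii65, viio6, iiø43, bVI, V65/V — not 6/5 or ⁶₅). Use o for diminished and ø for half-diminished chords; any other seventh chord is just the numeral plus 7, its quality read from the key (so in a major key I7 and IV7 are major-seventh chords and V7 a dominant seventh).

ii

The pitches G-Bb-D form a minor triad rooted on G.
In F major, G is the supertonic; the diatonic minor triad there is ii.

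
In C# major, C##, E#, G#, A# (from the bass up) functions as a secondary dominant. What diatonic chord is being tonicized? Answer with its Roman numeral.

ii

The chord is a dominant seventh chord on A#.
A dominant resolves down a perfect fifth: A# → D#. In C# major, D# is scale degree 2, i.e. ii.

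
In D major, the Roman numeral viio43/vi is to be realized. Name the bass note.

The applied chord viio43/vi is rooted on A#: A#-C#-E-G.
The figure 43 means second inversion — the fifth is in the bass.

E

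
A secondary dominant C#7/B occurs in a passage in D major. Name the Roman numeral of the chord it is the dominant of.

iii

The chord is a dominant seventh chord on C#.
A dominant resolves down a perfect fifth: C# → F#. In D major, F# is scale degree 3, i.e. iii.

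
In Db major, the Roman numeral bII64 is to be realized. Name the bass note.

Bbb

bII in Db major has root Ebb; the chord is Ebb-Gb-Bbb.
The figure 64 means second inversion — the fifth is in the bass.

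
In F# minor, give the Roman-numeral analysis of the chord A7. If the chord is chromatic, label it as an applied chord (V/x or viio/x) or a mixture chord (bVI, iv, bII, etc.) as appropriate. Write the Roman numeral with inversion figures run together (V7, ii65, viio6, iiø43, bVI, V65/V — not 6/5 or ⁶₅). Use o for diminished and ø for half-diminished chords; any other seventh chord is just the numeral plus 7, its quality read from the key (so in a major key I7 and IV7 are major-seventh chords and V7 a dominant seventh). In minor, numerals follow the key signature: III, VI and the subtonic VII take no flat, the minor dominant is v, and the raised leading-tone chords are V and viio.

Stacked in thirds the chord is A-C#-E-G: a dominant seventh chord on A.
A is not a diatonic chord root with this quality in F# minor, but it lies a perfect fifth above D (VI), so the chord functions as an applied dominant of VI.

V7/VI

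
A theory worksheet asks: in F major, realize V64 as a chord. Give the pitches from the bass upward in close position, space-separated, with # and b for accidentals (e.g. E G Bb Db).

G C E

In F major, the dominant is C, and the diatonic chord built there is a major triad.
Stacking thirds from C gives C-E-G.
With the 64 figure the chord is in second inversion; from the bass G upward in close position it reads G-C-E.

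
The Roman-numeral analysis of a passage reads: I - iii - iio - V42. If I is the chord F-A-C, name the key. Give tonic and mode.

F major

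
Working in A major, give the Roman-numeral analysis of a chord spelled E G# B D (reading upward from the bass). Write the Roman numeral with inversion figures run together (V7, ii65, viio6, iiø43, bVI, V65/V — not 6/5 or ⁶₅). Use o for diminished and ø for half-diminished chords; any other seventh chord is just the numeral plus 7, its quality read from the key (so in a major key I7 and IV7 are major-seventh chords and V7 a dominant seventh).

V7

The pitches E-G#-B-D form a dominant seventh chord rooted on E.
E is scale degree 5 in A major, and a dominant seventh chord on that degree is written V7.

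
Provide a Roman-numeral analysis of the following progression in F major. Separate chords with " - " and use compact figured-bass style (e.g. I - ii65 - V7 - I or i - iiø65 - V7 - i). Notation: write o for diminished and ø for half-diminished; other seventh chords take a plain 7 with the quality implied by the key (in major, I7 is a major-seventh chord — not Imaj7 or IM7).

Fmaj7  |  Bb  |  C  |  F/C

Fmaj7: root F is the tonic; major seventh chord there is I7.
Bb has root Bb, degree 4 in F major, so IV.
C: major triad on C = scale degree 5 → V.
F/C: major triad on F = scale degree 1 → I64.

I7 - IV - V - I64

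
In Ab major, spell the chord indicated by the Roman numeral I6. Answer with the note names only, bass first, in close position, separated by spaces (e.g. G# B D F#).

The numeral's case and figure indicate a major triad. In Ab major its root, the first degree, is Ab.
Stacking thirds from Ab gives Ab-C-Eb.
The figured bass 6 indicates first inversion, placing the third (C) in the bass: C-Eb-Ab.

C Eb Ab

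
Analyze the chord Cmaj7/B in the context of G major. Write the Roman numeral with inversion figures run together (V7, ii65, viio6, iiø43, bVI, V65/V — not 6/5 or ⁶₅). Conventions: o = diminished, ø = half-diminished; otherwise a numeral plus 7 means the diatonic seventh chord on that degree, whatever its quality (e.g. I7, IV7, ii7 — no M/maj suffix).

Stacked in thirds the chord is C-E-G-B: a major seventh chord on C.
C is scale degree 4 in G major, and a major seventh chord on that degree is written IV7.
With B in the bass the chord is in third inversion, so the figured bass is 42.

IV42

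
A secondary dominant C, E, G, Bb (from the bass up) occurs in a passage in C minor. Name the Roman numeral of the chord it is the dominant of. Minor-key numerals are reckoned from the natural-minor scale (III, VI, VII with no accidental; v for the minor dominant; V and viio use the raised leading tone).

iv

The chord is a dominant seventh chord on C.
A dominant resolves down a perfect fifth: C → F. In C minor, F is scale degree 4, i.e. iv.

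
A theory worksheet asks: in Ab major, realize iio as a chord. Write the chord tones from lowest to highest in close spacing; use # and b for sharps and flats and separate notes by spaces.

Bb Db Fb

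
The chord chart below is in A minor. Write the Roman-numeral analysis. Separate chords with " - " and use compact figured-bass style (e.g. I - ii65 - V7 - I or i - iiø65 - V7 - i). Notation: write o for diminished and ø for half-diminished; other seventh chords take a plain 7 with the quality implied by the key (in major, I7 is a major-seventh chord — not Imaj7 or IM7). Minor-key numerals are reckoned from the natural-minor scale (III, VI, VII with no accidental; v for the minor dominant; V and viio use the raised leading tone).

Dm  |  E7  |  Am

Dm has root D, degree 4 in A minor, so iv.
E7: dominant seventh chord on E = scale degree 5 → V7.
Am: minor triad on A = scale degree 1 → i.

iv - V7 - i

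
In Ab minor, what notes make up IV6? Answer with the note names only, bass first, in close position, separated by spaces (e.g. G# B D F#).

F Ab Db

IV6 is the major subdominant, borrowed from the parallel major. In Ab minor that root is Db.
So the chord is Db-F-Ab, a major triad.
The figured bass 6 indicates first inversion, placing the third (F) in the bass: F-Ab-Db.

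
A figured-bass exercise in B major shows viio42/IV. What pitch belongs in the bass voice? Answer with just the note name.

C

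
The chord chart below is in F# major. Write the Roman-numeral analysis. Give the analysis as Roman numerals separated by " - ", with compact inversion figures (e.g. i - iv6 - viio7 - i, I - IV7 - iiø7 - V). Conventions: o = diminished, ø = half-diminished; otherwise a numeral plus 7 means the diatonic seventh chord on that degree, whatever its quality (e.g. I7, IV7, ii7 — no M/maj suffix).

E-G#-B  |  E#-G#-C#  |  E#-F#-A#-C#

E-G#-B: E with this quality isn't in the key; it's bVII, borrowed from the parallel minor.
E#-G#-C#: root C# is the dominant; major triad there is V6.
E#-F#-A#-C# has root F#, degree 1 in F# major, so I42.

bVII - V6 - I42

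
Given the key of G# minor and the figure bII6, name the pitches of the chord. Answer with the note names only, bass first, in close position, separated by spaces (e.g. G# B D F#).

bII6 is the Neapolitan sixth — a major triad on the lowered second degree, here in its customary first inversion. In G# minor that root is A.
So the chord is A-C#-E.
The figured bass 6 indicates first inversion, placing the third (C#) in the bass: C#-E-A.

C# E A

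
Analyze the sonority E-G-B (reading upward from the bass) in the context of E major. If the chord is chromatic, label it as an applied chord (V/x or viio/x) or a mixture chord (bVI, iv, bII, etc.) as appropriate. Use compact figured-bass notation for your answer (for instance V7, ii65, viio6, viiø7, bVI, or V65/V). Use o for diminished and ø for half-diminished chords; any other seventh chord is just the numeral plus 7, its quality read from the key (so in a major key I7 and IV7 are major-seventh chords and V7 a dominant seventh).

i

The pitches E-G-B form a minor triad rooted on E.
E is the first degree of E major. This is the minor tonic, borrowed from the parallel minor.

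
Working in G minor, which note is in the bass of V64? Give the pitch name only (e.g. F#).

A

V in G minor has root D; the chord is D-F#-A.
The figure 64 means second inversion — the fifth is in the bass.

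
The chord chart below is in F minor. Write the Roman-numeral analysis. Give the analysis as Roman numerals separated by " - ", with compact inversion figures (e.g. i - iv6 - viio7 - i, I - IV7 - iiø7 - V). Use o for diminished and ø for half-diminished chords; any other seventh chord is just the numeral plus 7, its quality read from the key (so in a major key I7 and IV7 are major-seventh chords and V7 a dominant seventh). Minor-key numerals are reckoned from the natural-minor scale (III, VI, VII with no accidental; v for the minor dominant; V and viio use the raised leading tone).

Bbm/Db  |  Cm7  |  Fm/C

iv6 - v7 - i64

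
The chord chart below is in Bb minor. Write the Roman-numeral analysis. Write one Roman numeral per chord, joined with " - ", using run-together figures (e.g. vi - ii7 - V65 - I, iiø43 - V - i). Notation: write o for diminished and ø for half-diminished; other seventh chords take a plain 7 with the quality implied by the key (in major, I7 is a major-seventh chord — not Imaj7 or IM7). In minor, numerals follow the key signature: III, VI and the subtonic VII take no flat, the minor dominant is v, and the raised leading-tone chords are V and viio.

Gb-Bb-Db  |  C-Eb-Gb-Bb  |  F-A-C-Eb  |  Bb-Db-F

VI - iiø7 - V7 - i

Gb-Bb-Db: major triad on Gb = scale degree 6 → VI.
C-Eb-Gb-Bb: root C is the supertonic; half-diminished seventh chord there is iiø7.
F-A-C-Eb has root F, degree 5 in Bb minor, so V7.
Bb-Db-F: minor triad on Bb = scale degree 1 → i.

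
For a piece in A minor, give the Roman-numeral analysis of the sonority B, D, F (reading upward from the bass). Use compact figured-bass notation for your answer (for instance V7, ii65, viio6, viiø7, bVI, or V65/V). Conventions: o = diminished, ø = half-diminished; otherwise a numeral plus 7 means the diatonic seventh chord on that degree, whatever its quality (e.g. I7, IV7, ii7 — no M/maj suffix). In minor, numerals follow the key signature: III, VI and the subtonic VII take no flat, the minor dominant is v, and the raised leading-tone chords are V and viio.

iio

Stacked in thirds the chord is B-D-F: a diminished triad on B.
B is scale degree 2 in A minor, and a diminished triad on that degree is written iio.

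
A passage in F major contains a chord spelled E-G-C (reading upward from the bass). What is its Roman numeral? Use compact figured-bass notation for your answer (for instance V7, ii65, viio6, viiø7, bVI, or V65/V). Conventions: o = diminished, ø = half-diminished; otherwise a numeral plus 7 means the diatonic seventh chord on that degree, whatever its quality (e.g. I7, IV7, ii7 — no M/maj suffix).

The pitches C-E-G form a major triad rooted on C.
C is scale degree 5 in F major, and a major triad on that degree is written V.
With E in the bass the chord is in first inversion, so the figured bass is 6.

V6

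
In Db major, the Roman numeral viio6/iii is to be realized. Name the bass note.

G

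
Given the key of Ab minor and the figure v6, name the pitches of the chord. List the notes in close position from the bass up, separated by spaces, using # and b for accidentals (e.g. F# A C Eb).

In Ab minor, scale degree 5 is Eb, and the diatonic chord built there is a minor triad.
Stacking thirds from Eb gives Eb-Gb-Bb.
With the 6 figure the chord is in first inversion; from the bass Gb upward in close position it reads Gb-Bb-Eb.

Gb Bb Eb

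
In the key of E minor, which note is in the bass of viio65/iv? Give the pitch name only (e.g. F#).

B

The applied chord viio65/iv is rooted on G#: G#-B-D-F.
The figure 65 means first inversion — the third is in the bass.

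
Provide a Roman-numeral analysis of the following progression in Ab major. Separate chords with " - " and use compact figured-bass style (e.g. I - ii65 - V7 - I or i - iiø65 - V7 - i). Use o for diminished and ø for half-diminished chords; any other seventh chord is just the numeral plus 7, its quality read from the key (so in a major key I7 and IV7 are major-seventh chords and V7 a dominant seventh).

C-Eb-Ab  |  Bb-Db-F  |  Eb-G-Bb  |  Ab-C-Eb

I6 - ii - V - I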